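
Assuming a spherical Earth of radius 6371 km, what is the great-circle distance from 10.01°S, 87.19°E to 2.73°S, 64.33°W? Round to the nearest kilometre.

16558 km

Δλ = -64.33 − 87.19 = -151.52°.
Δφ = -2.73 − -10.01 = 7.28°.
a = sin²(Δφ/2) + cos φ₁ · cos φ₂ · sin²(Δλ/2) = 0.928171.
c = 2·atan2(√a, √(1−a)) = 2.59894 rad → d = 6371·c ≈ 16557.85 km.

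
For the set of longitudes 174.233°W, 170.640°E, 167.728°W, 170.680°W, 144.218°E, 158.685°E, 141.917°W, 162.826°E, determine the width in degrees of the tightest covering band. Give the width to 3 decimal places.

73.865°

Sort the longitudes: -174.233°, -170.680°, -167.728°, -141.917°, +144.218°, +158.685°, +162.826°, +170.640°.
Eastward gaps between consecutive values (wrapping around): 3.553°, 2.952°, 25.811°, 286.135°, 14.467°, 4.141°, 7.814°, 15.127°.
Largest gap = 286.135° ⇒ minimal covering band is its complement: 360° − 286.135° = 73.865°.
Band runs from +144.218° eastward to -141.917°, crossing the antimeridian.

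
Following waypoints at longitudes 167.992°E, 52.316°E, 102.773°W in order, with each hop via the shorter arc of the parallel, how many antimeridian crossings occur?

0

Leg 1: +167.992° → +52.316°, shortest Δλ = -115.676° (west) — does not cross 180°.
Leg 2: +52.316° → -102.773°, shortest Δλ = -155.089° (west) — does not cross 180°.
Total crossings: 0.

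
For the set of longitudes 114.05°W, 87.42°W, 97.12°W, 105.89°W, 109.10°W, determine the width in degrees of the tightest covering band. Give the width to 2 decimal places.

Sort the longitudes: -114.05°, -109.10°, -105.89°, -97.12°, -87.42°.
Eastward gaps between consecutive values (wrapping around): 4.95°, 3.21°, 8.77°, 9.70°, 333.37°.
Largest gap = 333.37° ⇒ minimal covering band is its complement: 360° − 333.37° = 26.63°.
Band runs from -114.05° eastward to -87.42°.

26.63°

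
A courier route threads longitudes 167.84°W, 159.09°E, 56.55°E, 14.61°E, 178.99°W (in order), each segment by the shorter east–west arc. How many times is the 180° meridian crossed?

Leg 1: -167.84° → +159.09°, shortest Δλ = -33.07° (west) — crosses 180°.
Leg 2: +159.09° → +56.55°, shortest Δλ = -102.54° (west) — does not cross 180°.
Leg 3: +56.55° → +14.61°, shortest Δλ = -41.94° (west) — does not cross 180°.
Leg 4: +14.61° → -178.99°, shortest Δλ = 166.4° (east) — crosses 180°.
Total crossings: 2.

2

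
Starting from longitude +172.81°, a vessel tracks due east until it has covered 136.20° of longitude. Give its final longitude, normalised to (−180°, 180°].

-50.99°

Start at +172.81°; shift +136.20° → +309.01°.
+309.01° lies outside (−180°, 180°]; subtract 360° → -50.99°.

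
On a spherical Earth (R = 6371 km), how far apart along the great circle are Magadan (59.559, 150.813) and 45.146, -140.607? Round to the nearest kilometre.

4684 km

Δλ = -140.607 − 150.813 = -291.420°; wrapped into (−180°, 180°]: 68.580°.
Δφ = 45.146 − 59.559 = -14.413°.
a = sin²(Δφ/2) + cos φ₁ · cos φ₂ · sin²(Δλ/2) = 0.129157.
c = 2·atan2(√a, √(1−a)) = 0.73522 rad → d = 6371·c ≈ 4684.06 km.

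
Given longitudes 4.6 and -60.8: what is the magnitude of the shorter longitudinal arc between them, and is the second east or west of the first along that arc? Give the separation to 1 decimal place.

Raw difference: -60.8 − 4.6 = -65.4°.
Normalise into (−180°, 180°]: -65.4° stays -65.4°.
Negative ⇒ the second point lies to the west; separation 65.4°.

65.4° west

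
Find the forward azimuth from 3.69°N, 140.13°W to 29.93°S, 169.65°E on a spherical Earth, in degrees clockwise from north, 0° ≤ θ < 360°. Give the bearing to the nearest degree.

Δλ = 169.65 − -140.13 = 309.78°; wrapped into (−180°, 180°]: -50.22°.
θ = atan2( sin Δλ · cos φ₂ , cos φ₁ · sin φ₂ − sin φ₁ · cos φ₂ · cos Δλ )
  = atan2(-0.66602, -0.53359) = -128.701° → normalised to [0°, 360°): 231.299°.

231°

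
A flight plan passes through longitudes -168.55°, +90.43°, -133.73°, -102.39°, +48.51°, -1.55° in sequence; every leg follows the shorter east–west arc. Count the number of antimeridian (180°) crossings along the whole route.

Leg 1: -168.55° → +90.43°, shortest Δλ = -101.02° (west) — crosses 180°.
Leg 2: +90.43° → -133.73°, shortest Δλ = 135.84° (east) — crosses 180°.
Leg 3: -133.73° → -102.39°, shortest Δλ = 31.34° (east) — does not cross 180°.
Leg 4: -102.39° → +48.51°, shortest Δλ = 150.9° (east) — does not cross 180°.
Leg 5: +48.51° → -1.55°, shortest Δλ = -50.06° (west) — does not cross 180°.
Total crossings: 2.

2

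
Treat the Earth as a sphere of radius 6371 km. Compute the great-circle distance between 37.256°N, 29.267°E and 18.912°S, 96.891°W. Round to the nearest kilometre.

Δλ = -96.891 − 29.267 = -126.158°.
Δφ = -18.912 − 37.256 = -56.168°.
a = sin²(Δφ/2) + cos φ₁ · cos φ₂ · sin²(Δλ/2) = 0.820238.
c = 2·atan2(√a, √(1−a)) = 2.26591 rad → d = 6371·c ≈ 14436.14 km.

14436 km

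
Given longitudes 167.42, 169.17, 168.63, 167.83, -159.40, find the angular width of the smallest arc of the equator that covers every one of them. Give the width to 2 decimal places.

33.18°

Sort the longitudes: -159.40°, +167.42°, +167.83°, +168.63°, +169.17°.
Eastward gaps between consecutive values (wrapping around): 326.82°, 0.41°, 0.80°, 0.54°, 31.43°.
Largest gap = 326.82° ⇒ minimal covering band is its complement: 360° − 326.82° = 33.18°.
Band runs from +167.42° eastward to -159.40°, crossing the antimeridian.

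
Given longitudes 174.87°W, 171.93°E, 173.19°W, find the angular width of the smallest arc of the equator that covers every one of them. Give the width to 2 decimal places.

Sort the longitudes: -174.87°, -173.19°, +171.93°.
Eastward gaps between consecutive values (wrapping around): 1.68°, 345.12°, 13.20°.
Largest gap = 345.12° ⇒ minimal covering band is its complement: 360° − 345.12° = 14.88°.
Band runs from +171.93° eastward to -173.19°, crossing the antimeridian.

14.88°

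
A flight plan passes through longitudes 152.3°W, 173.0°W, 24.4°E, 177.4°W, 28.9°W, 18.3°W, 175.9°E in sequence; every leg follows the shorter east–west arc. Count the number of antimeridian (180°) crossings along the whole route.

3

Leg 1: -152.3° → -173.0°, shortest Δλ = -20.7° (west) — does not cross 180°.
Leg 2: -173.0° → +24.4°, shortest Δλ = -162.6° (west) — crosses 180°.
Leg 3: +24.4° → -177.4°, shortest Δλ = 158.2° (east) — crosses 180°.
Leg 4: -177.4° → -28.9°, shortest Δλ = 148.5° (east) — does not cross 180°.
Leg 5: -28.9° → -18.3°, shortest Δλ = 10.6° (east) — does not cross 180°.
Leg 6: -18.3° → +175.9°, shortest Δλ = -165.8° (west) — crosses 180°.
Total crossings: 3.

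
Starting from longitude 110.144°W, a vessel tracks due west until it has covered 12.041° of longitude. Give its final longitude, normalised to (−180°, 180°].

122.185°W

Start at -110.144°; shift −12.041° → -122.185°.
-122.185° already lies in (−180°, 180°].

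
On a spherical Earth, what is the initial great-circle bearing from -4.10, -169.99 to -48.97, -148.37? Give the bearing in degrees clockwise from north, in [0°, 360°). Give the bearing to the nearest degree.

Δλ = -148.37 − -169.99 = 21.62°.
θ = atan2( sin Δλ · cos φ₂ , cos φ₁ · sin φ₂ − sin φ₁ · cos φ₂ · cos Δλ )
  = atan2(0.24187, -0.70880) = 161.158° → normalised to [0°, 360°): 161.158°.

161°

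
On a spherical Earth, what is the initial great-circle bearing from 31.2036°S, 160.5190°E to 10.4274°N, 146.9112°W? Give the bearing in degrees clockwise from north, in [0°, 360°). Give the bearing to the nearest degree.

59°

Δλ = -146.9112 − 160.5190 = -307.4302°; wrapped into (−180°, 180°]: 52.5698°.
θ = atan2( sin Δλ · cos φ₂ , cos φ₁ · sin φ₂ − sin φ₁ · cos φ₂ · cos Δλ )
  = atan2(0.78098, 0.46449) = 59.258° → normalised to [0°, 360°): 59.258°.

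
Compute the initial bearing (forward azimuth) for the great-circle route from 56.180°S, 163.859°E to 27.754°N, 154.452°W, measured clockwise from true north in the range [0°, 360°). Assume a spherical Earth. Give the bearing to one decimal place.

Δλ = -154.452 − 163.859 = -318.311°; wrapped into (−180°, 180°]: 41.689°.
θ = atan2( sin Δλ · cos φ₂ , cos φ₁ · sin φ₂ − sin φ₁ · cos φ₂ · cos Δλ )
  = atan2(0.58857, 0.80822) = 36.063° → normalised to [0°, 360°): 36.063°.

36.1°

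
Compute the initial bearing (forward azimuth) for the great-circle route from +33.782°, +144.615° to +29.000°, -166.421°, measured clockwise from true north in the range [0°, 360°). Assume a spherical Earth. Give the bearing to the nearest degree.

Δλ = -166.421 − 144.615 = -311.036°; wrapped into (−180°, 180°]: 48.964°.
θ = atan2( sin Δλ · cos φ₂ , cos φ₁ · sin φ₂ − sin φ₁ · cos φ₂ · cos Δλ )
  = atan2(0.65972, 0.08367) = 82.772° → normalised to [0°, 360°): 82.772°.

83°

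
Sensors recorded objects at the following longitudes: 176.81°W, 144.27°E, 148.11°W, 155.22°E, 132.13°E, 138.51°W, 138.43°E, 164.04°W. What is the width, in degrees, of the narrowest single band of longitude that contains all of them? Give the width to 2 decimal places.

89.36°

Sort the longitudes: -176.81°, -164.04°, -148.11°, -138.51°, +132.13°, +138.43°, +144.27°, +155.22°.
Eastward gaps between consecutive values (wrapping around): 12.77°, 15.93°, 9.60°, 270.64°, 6.30°, 5.84°, 10.95°, 27.97°.
Largest gap = 270.64° ⇒ minimal covering band is its complement: 360° − 270.64° = 89.36°.
Band runs from +132.13° eastward to -138.51°, crossing the antimeridian.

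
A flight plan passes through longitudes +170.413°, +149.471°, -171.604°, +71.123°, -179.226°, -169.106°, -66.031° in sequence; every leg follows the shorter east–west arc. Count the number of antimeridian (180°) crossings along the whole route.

Leg 1: +170.413° → +149.471°, shortest Δλ = -20.942° (west) — does not cross 180°.
Leg 2: +149.471° → -171.604°, shortest Δλ = 38.925° (east) — crosses 180°.
Leg 3: -171.604° → +71.123°, shortest Δλ = -117.273° (west) — crosses 180°.
Leg 4: +71.123° → -179.226°, shortest Δλ = 109.651° (east) — crosses 180°.
Leg 5: -179.226° → -169.106°, shortest Δλ = 10.12° (east) — does not cross 180°.
Leg 6: -169.106° → -66.031°, shortest Δλ = 103.075° (east) — does not cross 180°.
Total crossings: 3.

3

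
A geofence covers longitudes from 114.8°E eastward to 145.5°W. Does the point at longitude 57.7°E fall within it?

Band width going east from +114.8° to -145.5°: ((-145.5 − 114.8) mod 360) = 99.7°.
Offset of +57.7° east of the west edge: ((57.7 − 114.8) mod 360) = 302.9°.
302.9° > 99.7° ⇒ outside.

No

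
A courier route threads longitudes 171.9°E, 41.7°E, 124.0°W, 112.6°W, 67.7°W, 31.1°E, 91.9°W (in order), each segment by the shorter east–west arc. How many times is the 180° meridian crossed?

0

Leg 1: +171.9° → +41.7°, shortest Δλ = -130.2° (west) — does not cross 180°.
Leg 2: +41.7° → -124.0°, shortest Δλ = -165.7° (west) — does not cross 180°.
Leg 3: -124.0° → -112.6°, shortest Δλ = 11.4° (east) — does not cross 180°.
Leg 4: -112.6° → -67.7°, shortest Δλ = 44.9° (east) — does not cross 180°.
Leg 5: -67.7° → +31.1°, shortest Δλ = 98.8° (east) — does not cross 180°.
Leg 6: +31.1° → -91.9°, shortest Δλ = -123.0° (west) — does not cross 180°.
Total crossings: 0.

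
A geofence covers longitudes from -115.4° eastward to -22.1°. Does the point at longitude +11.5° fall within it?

Band width going east from -115.4° to -22.1°: ((-22.1 − -115.4) mod 360) = 93.3°.
Offset of +11.5° east of the west edge: ((11.5 − -115.4) mod 360) = 126.9°.
126.9° > 93.3° ⇒ outside.

No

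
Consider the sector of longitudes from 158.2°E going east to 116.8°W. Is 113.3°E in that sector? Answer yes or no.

Band width going east from +158.2° to -116.8°: ((-116.8 − 158.2) mod 360) = 85.0°.
Offset of +113.3° east of the west edge: ((113.3 − 158.2) mod 360) = 315.1°.
315.1° > 85.0° ⇒ outside.

No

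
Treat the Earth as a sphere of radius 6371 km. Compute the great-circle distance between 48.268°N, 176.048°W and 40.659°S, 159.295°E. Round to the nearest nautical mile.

Δλ = 159.295 − -176.048 = 335.343°; wrapped into (−180°, 180°]: -24.657°.
Δφ = -40.659 − 48.268 = -88.927°.
a = sin²(Δφ/2) + cos φ₁ · cos φ₂ · sin²(Δλ/2) = 0.513658.
c = 2·atan2(√a, √(1−a)) = 1.59811 rad → d = 6371·c ≈ 10181.59 km ≈ 5497.62 nmi.

5498 nmi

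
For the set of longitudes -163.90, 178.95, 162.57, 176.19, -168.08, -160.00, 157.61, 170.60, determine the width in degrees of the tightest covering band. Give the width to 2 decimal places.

Sort the longitudes: -168.08°, -163.90°, -160.00°, +157.61°, +162.57°, +170.60°, +176.19°, +178.95°.
Eastward gaps between consecutive values (wrapping around): 4.18°, 3.90°, 317.61°, 4.96°, 8.03°, 5.59°, 2.76°, 12.97°.
Largest gap = 317.61° ⇒ minimal covering band is its complement: 360° − 317.61° = 42.39°.
Band runs from +157.61° eastward to -160.00°, crossing the antimeridian.

42.39°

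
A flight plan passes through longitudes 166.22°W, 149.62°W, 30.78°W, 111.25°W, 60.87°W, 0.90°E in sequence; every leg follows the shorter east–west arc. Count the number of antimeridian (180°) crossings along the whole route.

0

Leg 1: -166.22° → -149.62°, shortest Δλ = 16.6° (east) — does not cross 180°.
Leg 2: -149.62° → -30.78°, shortest Δλ = 118.84° (east) — does not cross 180°.
Leg 3: -30.78° → -111.25°, shortest Δλ = -80.47° (west) — does not cross 180°.
Leg 4: -111.25° → -60.87°, shortest Δλ = 50.38° (east) — does not cross 180°.
Leg 5: -60.87° → +0.90°, shortest Δλ = 61.77° (east) — does not cross 180°.
Total crossings: 0.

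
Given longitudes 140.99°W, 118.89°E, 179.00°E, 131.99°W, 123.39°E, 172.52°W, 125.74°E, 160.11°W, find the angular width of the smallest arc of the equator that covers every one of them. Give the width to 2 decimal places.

109.12°

Sort the longitudes: -172.52°, -160.11°, -140.99°, -131.99°, +118.89°, +123.39°, +125.74°, +179.00°.
Eastward gaps between consecutive values (wrapping around): 12.41°, 19.12°, 9.00°, 250.88°, 4.50°, 2.35°, 53.26°, 8.48°.
Largest gap = 250.88° ⇒ minimal covering band is its complement: 360° − 250.88° = 109.12°.
Band runs from +118.89° eastward to -131.99°, crossing the antimeridian.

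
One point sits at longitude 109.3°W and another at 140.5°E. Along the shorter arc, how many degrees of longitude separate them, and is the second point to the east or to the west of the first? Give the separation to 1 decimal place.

Raw difference: 140.5 − -109.3 = 249.8°.
Normalise into (−180°, 180°]: 249.8° − 360° = -110.2°.
Negative ⇒ the second point lies to the west; separation 110.2°.

110.2° west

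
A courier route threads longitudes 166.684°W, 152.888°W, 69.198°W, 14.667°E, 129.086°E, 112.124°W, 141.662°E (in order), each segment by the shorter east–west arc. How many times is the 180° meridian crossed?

Leg 1: -166.684° → -152.888°, shortest Δλ = 13.796° (east) — does not cross 180°.
Leg 2: -152.888° → -69.198°, shortest Δλ = 83.69° (east) — does not cross 180°.
Leg 3: -69.198° → +14.667°, shortest Δλ = 83.865° (east) — does not cross 180°.
Leg 4: +14.667° → +129.086°, shortest Δλ = 114.419° (east) — does not cross 180°.
Leg 5: +129.086° → -112.124°, shortest Δλ = 118.79° (east) — crosses 180°.
Leg 6: -112.124° → +141.662°, shortest Δλ = -106.214° (west) — crosses 180°.
Total crossings: 2.

2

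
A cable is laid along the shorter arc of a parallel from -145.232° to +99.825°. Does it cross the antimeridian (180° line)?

Naïve |99.825 − -145.232| = 245.057° > 180°, so the shorter arc goes the other way round — across 180°.
Signed shortest Δλ = ((99.825 − -145.232 + 180) mod 360) − 180 = -114.943°.
Going west by 114.943° from -145.232° passes through 180° before reaching +99.825°.

Yes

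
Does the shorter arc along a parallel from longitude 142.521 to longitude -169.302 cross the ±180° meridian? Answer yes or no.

Naïve |-169.302 − 142.521| = 311.823° > 180°, so the shorter arc goes the other way round — across 180°.
Signed shortest Δλ = ((-169.302 − 142.521 + 180) mod 360) − 180 = 48.177°.
Going east by 48.177° from +142.521° passes through 180° before reaching -169.302°.

Yes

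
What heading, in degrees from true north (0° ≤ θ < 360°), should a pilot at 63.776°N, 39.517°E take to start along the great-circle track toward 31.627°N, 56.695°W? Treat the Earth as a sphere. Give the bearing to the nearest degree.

Δλ = -56.695 − 39.517 = -96.212°.
θ = atan2( sin Δλ · cos φ₂ , cos φ₁ · sin φ₂ − sin φ₁ · cos φ₂ · cos Δλ )
  = atan2(-0.84648, 0.31437) = -69.626° → normalised to [0°, 360°): 290.374°.

290°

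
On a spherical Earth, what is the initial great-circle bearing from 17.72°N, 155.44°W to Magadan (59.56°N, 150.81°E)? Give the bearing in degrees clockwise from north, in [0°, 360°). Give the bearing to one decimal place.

Δλ = 150.81 − -155.44 = 306.25°; wrapped into (−180°, 180°]: -53.75°.
θ = atan2( sin Δλ · cos φ₂ , cos φ₁ · sin φ₂ − sin φ₁ · cos φ₂ · cos Δλ )
  = atan2(-0.40857, 0.73007) = -29.233° → normalised to [0°, 360°): 330.767°.

330.8°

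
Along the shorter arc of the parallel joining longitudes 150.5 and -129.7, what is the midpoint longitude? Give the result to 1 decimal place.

Signed shortest Δλ from +150.5° to -129.7° is +79.8°.
Midpoint longitude = +150.5° + (+79.8°)/2 = +150.5° + 39.9° = +190.4°.
Normalise into (−180°, 180°]: -169.6°.
(The naïve average (+150.5 + -129.7)/2 = 10.4° is on the wrong side of the globe.)

-169.6°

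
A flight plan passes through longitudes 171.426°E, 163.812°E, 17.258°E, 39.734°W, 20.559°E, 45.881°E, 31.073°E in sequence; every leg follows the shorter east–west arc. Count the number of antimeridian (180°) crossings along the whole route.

Leg 1: +171.426° → +163.812°, shortest Δλ = -7.614° (west) — does not cross 180°.
Leg 2: +163.812° → +17.258°, shortest Δλ = -146.554° (west) — does not cross 180°.
Leg 3: +17.258° → -39.734°, shortest Δλ = -56.992° (west) — does not cross 180°.
Leg 4: -39.734° → +20.559°, shortest Δλ = 60.293° (east) — does not cross 180°.
Leg 5: +20.559° → +45.881°, shortest Δλ = 25.322° (east) — does not cross 180°.
Leg 6: +45.881° → +31.073°, shortest Δλ = -14.808° (west) — does not cross 180°.
Total crossings: 0.

0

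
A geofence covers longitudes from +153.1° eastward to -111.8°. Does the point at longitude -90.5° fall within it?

Band width going east from +153.1° to -111.8°: ((-111.8 − 153.1) mod 360) = 95.1°.
Offset of -90.5° east of the west edge: ((-90.5 − 153.1) mod 360) = 116.4°.
116.4° > 95.1° ⇒ outside.

No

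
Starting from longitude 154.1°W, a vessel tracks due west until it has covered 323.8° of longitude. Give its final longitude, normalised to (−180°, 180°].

117.9°W

Start at -154.1°; shift −323.8° → -477.9°.
-477.9° lies outside (−180°, 180°]; add 360° → -117.9°.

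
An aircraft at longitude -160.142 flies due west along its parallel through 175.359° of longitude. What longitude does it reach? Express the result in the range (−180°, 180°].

Start at -160.142°; shift −175.359° → -335.501°.
-335.501° lies outside (−180°, 180°]; add 360° → +24.499°.

+24.499°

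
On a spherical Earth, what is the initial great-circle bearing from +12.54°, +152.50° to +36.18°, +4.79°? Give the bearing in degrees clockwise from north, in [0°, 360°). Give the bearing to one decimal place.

329.2°

Δλ = 4.79 − 152.50 = -147.71°.
θ = atan2( sin Δλ · cos φ₂ , cos φ₁ · sin φ₂ − sin φ₁ · cos φ₂ · cos Δλ )
  = atan2(-0.43119, 0.72439) = -30.763° → normalised to [0°, 360°): 329.237°.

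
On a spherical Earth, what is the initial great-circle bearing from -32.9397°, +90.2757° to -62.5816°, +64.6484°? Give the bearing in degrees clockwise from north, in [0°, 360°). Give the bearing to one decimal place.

Δλ = 64.6484 − 90.2757 = -25.6273°.
θ = atan2( sin Δλ · cos φ₂ , cos φ₁ · sin φ₂ − sin φ₁ · cos φ₂ · cos Δλ )
  = atan2(-0.19917, -0.51921) = -159.013° → normalised to [0°, 360°): 200.987°.

201.0°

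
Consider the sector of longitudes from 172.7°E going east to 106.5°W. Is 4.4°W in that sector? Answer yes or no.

No

Band width going east from +172.7° to -106.5°: ((-106.5 − 172.7) mod 360) = 80.8°.
Offset of -4.4° east of the west edge: ((-4.4 − 172.7) mod 360) = 182.9°.
182.9° > 80.8° ⇒ outside.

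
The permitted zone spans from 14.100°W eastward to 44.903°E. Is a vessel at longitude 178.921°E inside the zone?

Band width going east from -14.100° to +44.903°: ((44.903 − -14.100) mod 360) = 59.003°.
Offset of +178.921° east of the west edge: ((178.921 − -14.100) mod 360) = 193.021°.
193.021° > 59.003° ⇒ outside.

No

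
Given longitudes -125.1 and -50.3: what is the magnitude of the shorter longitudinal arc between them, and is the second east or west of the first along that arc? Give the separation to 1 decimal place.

74.8° east

Raw difference: -50.3 − -125.1 = 74.8°.
Normalise into (−180°, 180°]: 74.8° stays 74.8°.
Positive ⇒ the second point lies to the east; separation 74.8°.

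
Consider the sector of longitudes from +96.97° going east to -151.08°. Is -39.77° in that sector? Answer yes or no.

Band width going east from +96.97° to -151.08°: ((-151.08 − 96.97) mod 360) = 111.95°.
Offset of -39.77° east of the west edge: ((-39.77 − 96.97) mod 360) = 223.26°.
223.26° > 111.95° ⇒ outside.

No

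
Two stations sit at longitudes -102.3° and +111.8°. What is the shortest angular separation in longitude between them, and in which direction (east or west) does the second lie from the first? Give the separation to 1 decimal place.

Raw difference: 111.8 − -102.3 = 214.1°.
Normalise into (−180°, 180°]: 214.1° − 360° = -145.9°.
Negative ⇒ the second point lies to the west; separation 145.9°.

145.9° west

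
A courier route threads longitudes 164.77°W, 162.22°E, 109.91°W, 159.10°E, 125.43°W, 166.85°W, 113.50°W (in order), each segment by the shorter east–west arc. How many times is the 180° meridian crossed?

4

Leg 1: -164.77° → +162.22°, shortest Δλ = -33.01° (west) — crosses 180°.
Leg 2: +162.22° → -109.91°, shortest Δλ = 87.87° (east) — crosses 180°.
Leg 3: -109.91° → +159.10°, shortest Δλ = -90.99° (west) — crosses 180°.
Leg 4: +159.10° → -125.43°, shortest Δλ = 75.47° (east) — crosses 180°.
Leg 5: -125.43° → -166.85°, shortest Δλ = -41.42° (west) — does not cross 180°.
Leg 6: -166.85° → -113.50°, shortest Δλ = 53.35° (east) — does not cross 180°.
Total crossings: 4.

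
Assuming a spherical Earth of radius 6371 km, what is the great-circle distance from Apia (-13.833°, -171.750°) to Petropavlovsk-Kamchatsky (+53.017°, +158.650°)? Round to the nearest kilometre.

Δλ = 158.650 − -171.750 = 330.400°; wrapped into (−180°, 180°]: -29.600°.
Δφ = 53.017 − -13.833 = 66.850°.
a = sin²(Δφ/2) + cos φ₁ · cos φ₂ · sin²(Δλ/2) = 0.341546.
c = 2·atan2(√a, √(1−a)) = 1.24833 rad → d = 6371·c ≈ 7953.10 km.

7953 km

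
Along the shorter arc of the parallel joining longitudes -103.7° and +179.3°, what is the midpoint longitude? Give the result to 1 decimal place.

Signed shortest Δλ from -103.7° to +179.3° is -77.0°.
Midpoint longitude = -103.7° + (-77.0°)/2 = -103.7° − 38.5° = -142.2°.
(The naïve average (-103.7 + +179.3)/2 = 37.8° is on the wrong side of the globe.)

-142.2°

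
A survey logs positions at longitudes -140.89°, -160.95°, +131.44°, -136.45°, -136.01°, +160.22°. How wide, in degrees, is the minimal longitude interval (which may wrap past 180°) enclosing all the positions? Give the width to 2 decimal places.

Sort the longitudes: -160.95°, -140.89°, -136.45°, -136.01°, +131.44°, +160.22°.
Eastward gaps between consecutive values (wrapping around): 20.06°, 4.44°, 0.44°, 267.45°, 28.78°, 38.83°.
Largest gap = 267.45° ⇒ minimal covering band is its complement: 360° − 267.45° = 92.55°.
Band runs from +131.44° eastward to -136.01°, crossing the antimeridian.

92.55°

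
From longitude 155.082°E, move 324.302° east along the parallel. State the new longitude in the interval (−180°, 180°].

119.384°E

Start at +155.082°; shift +324.302° → +479.384°.
+479.384° lies outside (−180°, 180°]; subtract 360° → +119.384°.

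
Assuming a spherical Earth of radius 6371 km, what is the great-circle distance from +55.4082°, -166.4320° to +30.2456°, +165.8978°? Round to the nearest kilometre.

3547 km

Δλ = 165.8978 − -166.4320 = 332.3298°; wrapped into (−180°, 180°]: -27.6702°.
Δφ = 30.2456 − 55.4082 = -25.1626°.
a = sin²(Δφ/2) + cos φ₁ · cos φ₂ · sin²(Δλ/2) = 0.075492.
c = 2·atan2(√a, √(1−a)) = 0.55668 rad → d = 6371·c ≈ 3546.59 km.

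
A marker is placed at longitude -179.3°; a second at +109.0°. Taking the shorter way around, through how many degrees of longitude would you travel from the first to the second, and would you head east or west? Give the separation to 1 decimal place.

71.7° west

Raw difference: 109.0 − -179.3 = 288.3°.
Normalise into (−180°, 180°]: 288.3° − 360° = -71.7°.
Negative ⇒ the second point lies to the west; separation 71.7°.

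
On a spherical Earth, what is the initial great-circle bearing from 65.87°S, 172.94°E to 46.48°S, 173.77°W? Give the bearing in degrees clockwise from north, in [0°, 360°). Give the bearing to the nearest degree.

Δλ = -173.77 − 172.94 = -346.71°; wrapped into (−180°, 180°]: 13.29°.
θ = atan2( sin Δλ · cos φ₂ , cos φ₁ · sin φ₂ − sin φ₁ · cos φ₂ · cos Δλ )
  = atan2(0.15830, 0.31517) = 26.669° → normalised to [0°, 360°): 26.669°.

27°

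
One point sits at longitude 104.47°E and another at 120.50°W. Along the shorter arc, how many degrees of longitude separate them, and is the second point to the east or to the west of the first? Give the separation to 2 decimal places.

135.03° east

Raw difference: -120.50 − 104.47 = -224.97°.
Normalise into (−180°, 180°]: -224.97° + 360° = 135.03°.
Positive ⇒ the second point lies to the east; separation 135.03°.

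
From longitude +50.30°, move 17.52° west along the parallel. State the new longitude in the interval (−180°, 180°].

Start at +50.30°; shift −17.52° → +32.78°.
+32.78° already lies in (−180°, 180°].

+32.78°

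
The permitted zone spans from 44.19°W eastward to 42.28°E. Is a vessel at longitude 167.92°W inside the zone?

Band width going east from -44.19° to +42.28°: ((42.28 − -44.19) mod 360) = 86.47°.
Offset of -167.92° east of the west edge: ((-167.92 − -44.19) mod 360) = 236.27°.
236.27° > 86.47° ⇒ outside.

No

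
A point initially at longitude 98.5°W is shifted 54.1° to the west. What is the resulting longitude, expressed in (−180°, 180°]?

152.6°W

Start at -98.5°; shift −54.1° → -152.6°.
-152.6° already lies in (−180°, 180°].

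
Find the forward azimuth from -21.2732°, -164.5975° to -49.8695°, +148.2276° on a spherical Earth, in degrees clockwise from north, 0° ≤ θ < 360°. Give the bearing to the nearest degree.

220°

Δλ = 148.2276 − -164.5975 = 312.8251°; wrapped into (−180°, 180°]: -47.1749°.
θ = atan2( sin Δλ · cos φ₂ , cos φ₁ · sin φ₂ − sin φ₁ · cos φ₂ · cos Δλ )
  = atan2(-0.47272, -0.55352) = -139.502° → normalised to [0°, 360°): 220.498°.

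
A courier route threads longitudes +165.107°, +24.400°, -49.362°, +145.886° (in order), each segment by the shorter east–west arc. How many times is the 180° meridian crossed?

Leg 1: +165.107° → +24.400°, shortest Δλ = -140.707° (west) — does not cross 180°.
Leg 2: +24.400° → -49.362°, shortest Δλ = -73.762° (west) — does not cross 180°.
Leg 3: -49.362° → +145.886°, shortest Δλ = -164.752° (west) — crosses 180°.
Total crossings: 1.

1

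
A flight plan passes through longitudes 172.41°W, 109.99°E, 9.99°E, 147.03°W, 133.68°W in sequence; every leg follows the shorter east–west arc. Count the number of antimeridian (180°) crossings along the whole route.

1

Leg 1: -172.41° → +109.99°, shortest Δλ = -77.6° (west) — crosses 180°.
Leg 2: +109.99° → +9.99°, shortest Δλ = -100.0° (west) — does not cross 180°.
Leg 3: +9.99° → -147.03°, shortest Δλ = -157.02° (west) — does not cross 180°.
Leg 4: -147.03° → -133.68°, shortest Δλ = 13.35° (east) — does not cross 180°.
Total crossings: 1.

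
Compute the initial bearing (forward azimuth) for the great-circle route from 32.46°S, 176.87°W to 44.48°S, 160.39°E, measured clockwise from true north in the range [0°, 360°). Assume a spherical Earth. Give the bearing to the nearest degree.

229°

Δλ = 160.39 − -176.87 = 337.26°; wrapped into (−180°, 180°]: -22.74°.
θ = atan2( sin Δλ · cos φ₂ , cos φ₁ · sin φ₂ − sin φ₁ · cos φ₂ · cos Δλ )
  = atan2(-0.27580, -0.23802) = -130.795° → normalised to [0°, 360°): 229.205°.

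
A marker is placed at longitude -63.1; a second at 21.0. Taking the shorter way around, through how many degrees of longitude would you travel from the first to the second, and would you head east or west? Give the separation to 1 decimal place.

Raw difference: 21.0 − -63.1 = 84.1°.
Normalise into (−180°, 180°]: 84.1° stays 84.1°.
Positive ⇒ the second point lies to the east; separation 84.1°.

84.1° east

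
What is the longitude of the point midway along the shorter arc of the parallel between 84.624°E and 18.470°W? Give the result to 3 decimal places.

33.077°E

Signed shortest Δλ from +84.624° to -18.470° is -103.094°.
Midpoint longitude = +84.624° + (-103.094°)/2 = +84.624° − 51.547° = +33.077°.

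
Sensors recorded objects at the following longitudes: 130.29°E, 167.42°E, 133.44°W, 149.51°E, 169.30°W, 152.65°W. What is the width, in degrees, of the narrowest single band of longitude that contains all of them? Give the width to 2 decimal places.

96.27°

Sort the longitudes: -169.30°, -152.65°, -133.44°, +130.29°, +149.51°, +167.42°.
Eastward gaps between consecutive values (wrapping around): 16.65°, 19.21°, 263.73°, 19.22°, 17.91°, 23.28°.
Largest gap = 263.73° ⇒ minimal covering band is its complement: 360° − 263.73° = 96.27°.
Band runs from +130.29° eastward to -133.44°, crossing the antimeridian.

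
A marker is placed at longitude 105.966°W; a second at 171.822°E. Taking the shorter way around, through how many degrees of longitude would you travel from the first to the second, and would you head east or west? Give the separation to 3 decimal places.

Raw difference: 171.822 − -105.966 = 277.788°.
Normalise into (−180°, 180°]: 277.788° − 360° = -82.212°.
Negative ⇒ the second point lies to the west; separation 82.212°.

82.212° west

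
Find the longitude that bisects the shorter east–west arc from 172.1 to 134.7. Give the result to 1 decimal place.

+153.4°

Signed shortest Δλ from +172.1° to +134.7° is -37.4°.
Midpoint longitude = +172.1° + (-37.4°)/2 = +172.1° − 18.7° = +153.4°.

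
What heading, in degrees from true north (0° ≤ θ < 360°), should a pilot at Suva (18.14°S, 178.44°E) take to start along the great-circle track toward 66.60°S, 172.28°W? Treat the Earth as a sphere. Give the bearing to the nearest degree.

Δλ = -172.28 − 178.44 = -350.72°; wrapped into (−180°, 180°]: 9.28°.
θ = atan2( sin Δλ · cos φ₂ , cos φ₁ · sin φ₂ − sin φ₁ · cos φ₂ · cos Δλ )
  = atan2(0.06404, -0.75011) = 175.120° → normalised to [0°, 360°): 175.120°.

175°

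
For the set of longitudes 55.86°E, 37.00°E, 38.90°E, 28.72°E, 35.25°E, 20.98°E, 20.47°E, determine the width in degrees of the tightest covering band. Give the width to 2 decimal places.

Sort the longitudes: +20.47°, +20.98°, +28.72°, +35.25°, +37.00°, +38.90°, +55.86°.
Eastward gaps between consecutive values (wrapping around): 0.51°, 7.74°, 6.53°, 1.75°, 1.90°, 16.96°, 324.61°.
Largest gap = 324.61° ⇒ minimal covering band is its complement: 360° − 324.61° = 35.39°.
Band runs from +20.47° eastward to +55.86°.

35.39°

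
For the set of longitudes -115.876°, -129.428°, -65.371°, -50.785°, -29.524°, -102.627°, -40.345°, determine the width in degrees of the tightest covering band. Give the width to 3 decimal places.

99.904°

Sort the longitudes: -129.428°, -115.876°, -102.627°, -65.371°, -50.785°, -40.345°, -29.524°.
Eastward gaps between consecutive values (wrapping around): 13.552°, 13.249°, 37.256°, 14.586°, 10.440°, 10.821°, 260.096°.
Largest gap = 260.096° ⇒ minimal covering band is its complement: 360° − 260.096° = 99.904°.
Band runs from -129.428° eastward to -29.524°.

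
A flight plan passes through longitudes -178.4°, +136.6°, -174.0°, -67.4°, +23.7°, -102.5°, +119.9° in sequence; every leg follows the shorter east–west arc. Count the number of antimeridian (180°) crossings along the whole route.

Leg 1: -178.4° → +136.6°, shortest Δλ = -45.0° (west) — crosses 180°.
Leg 2: +136.6° → -174.0°, shortest Δλ = 49.4° (east) — crosses 180°.
Leg 3: -174.0° → -67.4°, shortest Δλ = 106.6° (east) — does not cross 180°.
Leg 4: -67.4° → +23.7°, shortest Δλ = 91.1° (east) — does not cross 180°.
Leg 5: +23.7° → -102.5°, shortest Δλ = -126.2° (west) — does not cross 180°.
Leg 6: -102.5° → +119.9°, shortest Δλ = -137.6° (west) — crosses 180°.
Total crossings: 3.

3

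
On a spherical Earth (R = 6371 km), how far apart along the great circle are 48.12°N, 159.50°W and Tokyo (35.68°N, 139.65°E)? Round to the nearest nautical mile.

2744 nmi

Δλ = 139.65 − -159.50 = 299.15°; wrapped into (−180°, 180°]: -60.85°.
Δφ = 35.68 − 48.12 = -12.44°.
a = sin²(Δφ/2) + cos φ₁ · cos φ₂ · sin²(Δλ/2) = 0.150802.
c = 2·atan2(√a, √(1−a)) = 0.79764 rad → d = 6371·c ≈ 5081.79 km ≈ 2743.94 nmi.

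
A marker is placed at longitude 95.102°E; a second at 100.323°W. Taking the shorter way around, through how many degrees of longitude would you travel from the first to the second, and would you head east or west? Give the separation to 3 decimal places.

164.575° east

Raw difference: -100.323 − 95.102 = -195.425°.
Normalise into (−180°, 180°]: -195.425° + 360° = 164.575°.
Positive ⇒ the second point lies to the east; separation 164.575°.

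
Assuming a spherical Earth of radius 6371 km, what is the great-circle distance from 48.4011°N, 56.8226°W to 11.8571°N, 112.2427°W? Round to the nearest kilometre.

6505 km

Δλ = -112.2427 − -56.8226 = -55.4201°.
Δφ = 11.8571 − 48.4011 = -36.5440°.
a = sin²(Δφ/2) + cos φ₁ · cos φ₂ · sin²(Δλ/2) = 0.238790.
c = 2·atan2(√a, √(1−a)) = 1.02111 rad → d = 6371·c ≈ 6505.49 km.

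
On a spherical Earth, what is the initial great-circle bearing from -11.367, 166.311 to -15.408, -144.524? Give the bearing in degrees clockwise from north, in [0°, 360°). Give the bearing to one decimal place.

Δλ = -144.524 − 166.311 = -310.835°; wrapped into (−180°, 180°]: 49.165°.
θ = atan2( sin Δλ · cos φ₂ , cos φ₁ · sin φ₂ − sin φ₁ · cos φ₂ · cos Δλ )
  = atan2(0.72940, -0.13624) = 100.580° → normalised to [0°, 360°): 100.580°.

100.6°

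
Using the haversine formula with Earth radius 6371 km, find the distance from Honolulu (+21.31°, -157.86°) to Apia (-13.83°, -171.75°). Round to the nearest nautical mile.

Δλ = -171.75 − -157.86 = -13.89°.
Δφ = -13.83 − 21.31 = -35.14°.
a = sin²(Δφ/2) + cos φ₁ · cos φ₂ · sin²(Δλ/2) = 0.104352.
c = 2·atan2(√a, √(1−a)) = 0.65787 rad → d = 6371·c ≈ 4191.30 km ≈ 2263.12 nmi.

2263 nmi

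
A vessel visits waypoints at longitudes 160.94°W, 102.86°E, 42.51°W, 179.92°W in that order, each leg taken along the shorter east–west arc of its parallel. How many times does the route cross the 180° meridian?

Leg 1: -160.94° → +102.86°, shortest Δλ = -96.2° (west) — crosses 180°.
Leg 2: +102.86° → -42.51°, shortest Δλ = -145.37° (west) — does not cross 180°.
Leg 3: -42.51° → -179.92°, shortest Δλ = -137.41° (west) — does not cross 180°.
Total crossings: 1.

1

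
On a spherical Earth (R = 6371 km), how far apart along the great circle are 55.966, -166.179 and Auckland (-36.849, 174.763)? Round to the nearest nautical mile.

Δλ = 174.763 − -166.179 = 340.942°; wrapped into (−180°, 180°]: -19.058°.
Δφ = -36.849 − 55.966 = -92.815°.
a = sin²(Δφ/2) + cos φ₁ · cos φ₂ · sin²(Δλ/2) = 0.536830.
c = 2·atan2(√a, √(1−a)) = 1.64452 rad → d = 6371·c ≈ 10477.25 km ≈ 5657.26 nmi.

5657 nmi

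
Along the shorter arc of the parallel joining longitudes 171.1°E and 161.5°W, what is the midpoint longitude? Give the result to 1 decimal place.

Signed shortest Δλ from +171.1° to -161.5° is +27.4°.
Midpoint longitude = +171.1° + (+27.4°)/2 = +171.1° + 13.7° = +184.8°.
Normalise into (−180°, 180°]: -175.2°.
(The naïve average (+171.1 + -161.5)/2 = 4.8° is on the wrong side of the globe.)

175.2°W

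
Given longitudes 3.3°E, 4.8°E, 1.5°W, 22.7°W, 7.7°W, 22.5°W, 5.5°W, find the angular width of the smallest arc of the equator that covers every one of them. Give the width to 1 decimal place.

Sort the longitudes: -22.7°, -22.5°, -7.7°, -5.5°, -1.5°, +3.3°, +4.8°.
Eastward gaps between consecutive values (wrapping around): 0.2°, 14.8°, 2.2°, 4.0°, 4.8°, 1.5°, 332.5°.
Largest gap = 332.5° ⇒ minimal covering band is its complement: 360° − 332.5° = 27.5°.
Band runs from -22.7° eastward to +4.8°.

27.5°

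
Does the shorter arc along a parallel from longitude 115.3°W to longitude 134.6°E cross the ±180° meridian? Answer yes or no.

Yes

Naïve |134.6 − -115.3| = 249.9° > 180°, so the shorter arc goes the other way round — across 180°.
Signed shortest Δλ = ((134.6 − -115.3 + 180) mod 360) − 180 = -110.1°.
Going west by 110.1° from -115.3° passes through 180° before reaching +134.6°.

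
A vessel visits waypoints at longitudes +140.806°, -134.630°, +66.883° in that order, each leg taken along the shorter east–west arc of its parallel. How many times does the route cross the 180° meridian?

Leg 1: +140.806° → -134.630°, shortest Δλ = 84.564° (east) — crosses 180°.
Leg 2: -134.630° → +66.883°, shortest Δλ = -158.487° (west) — crosses 180°.
Total crossings: 2.

2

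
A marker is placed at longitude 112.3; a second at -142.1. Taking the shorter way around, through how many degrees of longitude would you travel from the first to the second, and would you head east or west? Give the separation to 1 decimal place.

105.6° east

Raw difference: -142.1 − 112.3 = -254.4°.
Normalise into (−180°, 180°]: -254.4° + 360° = 105.6°.
Positive ⇒ the second point lies to the east; separation 105.6°.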